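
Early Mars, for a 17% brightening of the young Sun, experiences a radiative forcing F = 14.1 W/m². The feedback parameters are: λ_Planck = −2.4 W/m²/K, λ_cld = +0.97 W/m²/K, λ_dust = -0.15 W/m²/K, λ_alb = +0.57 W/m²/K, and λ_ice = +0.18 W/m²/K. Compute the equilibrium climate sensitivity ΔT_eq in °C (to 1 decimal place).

17.0 °C

Net feedback parameter λ = (−2.4) + (+0.97) + (-0.15) + (+0.57) + (+0.18) = -0.83 W/m²/K.
ΔT = −F/λ = −14.1/(-0.83) = 17.0 °C.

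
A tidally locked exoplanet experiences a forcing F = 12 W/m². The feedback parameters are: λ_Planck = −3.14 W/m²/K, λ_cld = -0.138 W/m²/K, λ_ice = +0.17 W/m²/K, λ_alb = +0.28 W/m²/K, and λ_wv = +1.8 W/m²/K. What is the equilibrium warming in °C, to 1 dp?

Net feedback parameter λ = (−3.14) + (-0.138) + (+0.17) + (+0.28) + (+1.8) = -1.028 W/m²/K.
ΔT = −F/λ = −12/(-1.028) = 11.7 °C.

11.7 °C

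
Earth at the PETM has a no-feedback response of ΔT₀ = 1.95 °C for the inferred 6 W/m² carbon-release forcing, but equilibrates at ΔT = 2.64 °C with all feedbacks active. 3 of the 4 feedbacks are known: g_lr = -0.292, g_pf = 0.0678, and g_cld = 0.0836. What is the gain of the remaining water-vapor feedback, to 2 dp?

0.40

Amplification A = ΔT/ΔT₀ = 2.64/1.95 = 1.354.
Total gain g = 1 − 1/A = 1 − 1/1.354 = 0.2614.
Known gains sum to -0.292 + 0.0678 + 0.0836 = -0.1406.
g_wv = 0.2614 + 0.1406 = 0.40.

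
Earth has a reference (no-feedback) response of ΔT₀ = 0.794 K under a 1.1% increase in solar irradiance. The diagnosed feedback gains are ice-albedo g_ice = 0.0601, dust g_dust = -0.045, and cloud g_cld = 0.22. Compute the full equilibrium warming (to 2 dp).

1.04 K

Total gain g = 0.0601 − 0.045 + 0.22 = 0.2351.
Amplification A = 1/(1 − 0.2351) = 1.307.
ΔT = 0.794 × 1.307 = 1.04 K.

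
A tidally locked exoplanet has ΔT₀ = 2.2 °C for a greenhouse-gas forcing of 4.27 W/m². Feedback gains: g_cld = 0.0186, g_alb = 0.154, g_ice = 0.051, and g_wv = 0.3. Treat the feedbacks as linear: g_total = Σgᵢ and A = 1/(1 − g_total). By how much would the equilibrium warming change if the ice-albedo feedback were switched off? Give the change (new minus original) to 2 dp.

-0.45 °C

Original: g = 0.5236, ΔT = 2.2/(1−0.5236) = 4.6180 °C.
Without ice-albedo: g' = 0.4726, ΔT' = 2.2/(1−0.4726) = 4.1714 °C.
Change = 4.1714 − 4.6180 = -0.45 °C.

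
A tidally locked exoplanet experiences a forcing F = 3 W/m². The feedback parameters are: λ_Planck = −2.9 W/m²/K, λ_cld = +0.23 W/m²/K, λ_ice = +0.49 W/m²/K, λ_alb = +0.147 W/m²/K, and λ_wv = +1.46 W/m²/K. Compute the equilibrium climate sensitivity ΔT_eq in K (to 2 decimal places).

5.24 K

Net feedback parameter λ = (−2.9) + (+0.23) + (+0.49) + (+0.147) + (+1.46) = -0.573 W/m²/K.
ΔT = −F/λ = −3/(-0.573) = 5.24 K.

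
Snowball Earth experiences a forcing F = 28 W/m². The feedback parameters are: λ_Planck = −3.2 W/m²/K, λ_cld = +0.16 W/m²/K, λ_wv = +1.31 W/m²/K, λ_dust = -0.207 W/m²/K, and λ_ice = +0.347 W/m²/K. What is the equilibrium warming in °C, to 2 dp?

Net feedback parameter λ = (−3.2) + (+0.16) + (+1.31) + (-0.207) + (+0.347) = -1.59 W/m²/K.
ΔT = −F/λ = −28/(-1.59) = 17.61 °C.

17.61 °C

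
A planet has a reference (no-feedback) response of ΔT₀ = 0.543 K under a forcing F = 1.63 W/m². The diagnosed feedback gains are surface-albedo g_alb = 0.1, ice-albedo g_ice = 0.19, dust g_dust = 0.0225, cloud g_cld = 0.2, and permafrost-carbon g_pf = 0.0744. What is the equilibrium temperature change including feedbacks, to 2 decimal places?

1.31 K

Total gain g = 0.1 + 0.19 + 0.0225 + 0.2 + 0.0744 = 0.5869.
Amplification A = 1/(1 − 0.5869) = 2.421.
ΔT = 0.543 × 2.421 = 1.31 K.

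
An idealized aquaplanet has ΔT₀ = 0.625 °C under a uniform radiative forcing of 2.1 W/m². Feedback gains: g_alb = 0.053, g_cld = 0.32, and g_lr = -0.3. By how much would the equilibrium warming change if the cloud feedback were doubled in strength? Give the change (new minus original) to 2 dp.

0.36 °C

Original: g = 0.073, ΔT = 0.625/(1−0.073) = 0.6742 °C.
With doubled cloud: g' = 0.393, ΔT' = 0.625/(1−0.393) = 1.0297 °C.
Change = 1.0297 − 0.6742 = 0.36 °C.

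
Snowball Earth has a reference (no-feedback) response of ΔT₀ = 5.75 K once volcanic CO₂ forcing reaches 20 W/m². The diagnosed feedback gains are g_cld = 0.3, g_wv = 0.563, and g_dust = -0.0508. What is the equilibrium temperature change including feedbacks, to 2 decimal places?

30.62 K

Total gain g = 0.3 + 0.563 − 0.0508 = 0.8122.
Amplification A = 1/(1 − 0.8122) = 5.325.
ΔT = 5.75 × 5.325 = 30.62 K.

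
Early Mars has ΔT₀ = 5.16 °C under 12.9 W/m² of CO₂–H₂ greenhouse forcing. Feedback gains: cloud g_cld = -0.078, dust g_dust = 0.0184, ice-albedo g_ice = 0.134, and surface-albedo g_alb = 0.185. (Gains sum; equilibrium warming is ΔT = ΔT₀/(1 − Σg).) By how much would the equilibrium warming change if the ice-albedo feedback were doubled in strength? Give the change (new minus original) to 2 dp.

Original: g = 0.2594, ΔT = 5.16/(1−0.2594) = 6.9673 °C.
With doubled ice-albedo: g' = 0.3934, ΔT' = 5.16/(1−0.3934) = 8.5064 °C.
Change = 8.5064 − 6.9673 = 1.54 °C.

1.54 °C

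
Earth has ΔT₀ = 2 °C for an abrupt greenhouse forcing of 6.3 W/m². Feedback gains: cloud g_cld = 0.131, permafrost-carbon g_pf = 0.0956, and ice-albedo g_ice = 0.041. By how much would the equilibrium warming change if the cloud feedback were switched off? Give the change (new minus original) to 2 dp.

-0.41 °C

Original: g = 0.2676, ΔT = 2/(1−0.2676) = 2.7307 °C.
Without cloud: g' = 0.1366, ΔT' = 2/(1−0.1366) = 2.3164 °C.
Change = 2.3164 − 2.7307 = -0.41 °C.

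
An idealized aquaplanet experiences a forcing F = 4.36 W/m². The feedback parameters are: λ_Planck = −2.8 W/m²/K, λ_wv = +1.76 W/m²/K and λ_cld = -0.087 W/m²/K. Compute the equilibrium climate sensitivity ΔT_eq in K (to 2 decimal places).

Net feedback parameter λ = (−2.8) + (+1.76) + (-0.087) = -1.127 W/m²/K.
ΔT = −F/λ = −4.36/(-1.127) = 3.87 K.

3.87 K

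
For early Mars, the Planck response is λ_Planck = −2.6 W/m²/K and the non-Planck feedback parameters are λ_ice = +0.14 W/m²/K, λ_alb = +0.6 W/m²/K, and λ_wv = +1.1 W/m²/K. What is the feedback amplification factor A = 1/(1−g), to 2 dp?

3.42

Convert to gains: g_ice = 0.14/2.6 = 0.05385; g_alb = 0.6/2.6 = 0.2308; g_wv = 1.1/2.6 = 0.4231.
Total gain g = 0.70775.
A = 1/(1 − 0.70775) = 3.42.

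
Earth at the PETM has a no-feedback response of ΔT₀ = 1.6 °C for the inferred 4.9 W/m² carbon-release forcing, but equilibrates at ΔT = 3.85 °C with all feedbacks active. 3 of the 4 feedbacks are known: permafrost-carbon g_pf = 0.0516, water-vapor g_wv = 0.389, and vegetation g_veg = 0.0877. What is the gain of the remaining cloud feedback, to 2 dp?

Amplification A = ΔT/ΔT₀ = 3.85/1.6 = 2.406.
Total gain g = 1 − 1/A = 1 − 1/2.406 = 0.5844.
Known gains sum to 0.0516 + 0.389 + 0.0877 = 0.5283.
g_cld = 0.5844 − 0.5283 = 0.06.

0.06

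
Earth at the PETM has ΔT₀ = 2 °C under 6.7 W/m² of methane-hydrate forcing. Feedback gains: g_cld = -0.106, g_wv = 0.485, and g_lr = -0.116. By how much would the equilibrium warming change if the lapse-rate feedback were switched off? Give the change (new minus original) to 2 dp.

Original: g = 0.263, ΔT = 2/(1−0.263) = 2.7137 °C.
Without lapse-rate: g' = 0.379, ΔT' = 2/(1−0.379) = 3.2206 °C.
Change = 3.2206 − 2.7137 = 0.51 °C.

0.51 °C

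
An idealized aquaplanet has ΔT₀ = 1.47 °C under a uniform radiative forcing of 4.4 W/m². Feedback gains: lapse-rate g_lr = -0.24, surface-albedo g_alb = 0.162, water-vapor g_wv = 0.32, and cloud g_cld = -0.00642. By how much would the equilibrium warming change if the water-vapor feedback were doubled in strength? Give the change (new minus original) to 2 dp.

Original: g = 0.23558, ΔT = 1.47/(1−0.23558) = 1.9230 °C.
With doubled water-vapor: g' = 0.55558, ΔT' = 1.47/(1−0.55558) = 3.3077 °C.
Change = 3.3077 − 1.9230 = 1.38 °C.

1.38 °C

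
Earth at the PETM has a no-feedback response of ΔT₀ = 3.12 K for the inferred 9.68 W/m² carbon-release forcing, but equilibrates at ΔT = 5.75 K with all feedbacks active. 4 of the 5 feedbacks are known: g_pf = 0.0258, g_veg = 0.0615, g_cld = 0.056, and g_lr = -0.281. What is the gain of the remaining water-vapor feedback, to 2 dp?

Amplification A = ΔT/ΔT₀ = 5.75/3.12 = 1.843.
Total gain g = 1 − 1/A = 1 − 1/1.843 = 0.4574.
Known gains sum to 0.0258 + 0.0615 + 0.056 − 0.281 = -0.1377.
g_wv = 0.4574 + 0.1377 = 0.60.

0.60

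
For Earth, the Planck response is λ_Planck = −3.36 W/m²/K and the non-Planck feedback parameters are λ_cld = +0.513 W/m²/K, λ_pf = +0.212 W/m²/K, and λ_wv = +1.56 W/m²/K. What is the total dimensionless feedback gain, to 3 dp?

Convert to gains: g_cld = 0.513/3.36 = 0.1527; g_pf = 0.212/3.36 = 0.0631; g_wv = 1.56/3.36 = 0.4643.
Total gain g = 0.6801.

0.680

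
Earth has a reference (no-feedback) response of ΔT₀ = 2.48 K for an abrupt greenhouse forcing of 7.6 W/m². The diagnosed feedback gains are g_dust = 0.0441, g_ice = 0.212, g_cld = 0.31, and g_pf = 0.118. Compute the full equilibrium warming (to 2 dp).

Total gain g = 0.0441 + 0.212 + 0.31 + 0.118 = 0.6841.
Amplification A = 1/(1 − 0.6841) = 3.166.
ΔT = 2.48 × 3.166 = 7.85 K.

7.85 K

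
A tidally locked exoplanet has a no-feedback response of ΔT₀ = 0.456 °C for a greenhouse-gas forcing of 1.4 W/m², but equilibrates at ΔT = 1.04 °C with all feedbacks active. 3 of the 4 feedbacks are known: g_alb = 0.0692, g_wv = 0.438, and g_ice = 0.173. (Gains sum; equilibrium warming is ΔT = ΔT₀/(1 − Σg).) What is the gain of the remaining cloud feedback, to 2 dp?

Amplification A = ΔT/ΔT₀ = 1.04/0.456 = 2.281.
Total gain g = 1 − 1/A = 1 − 1/2.281 = 0.5616.
Known gains sum to 0.0692 + 0.438 + 0.173 = 0.6802.
g_cld = 0.5616 − 0.6802 = -0.12.

-0.12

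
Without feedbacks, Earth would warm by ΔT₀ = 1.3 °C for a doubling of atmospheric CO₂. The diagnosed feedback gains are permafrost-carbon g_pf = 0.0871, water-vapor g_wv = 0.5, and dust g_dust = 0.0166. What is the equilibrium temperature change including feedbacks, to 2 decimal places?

3.28 °C

Total gain g = 0.0871 + 0.5 + 0.0166 = 0.6037.
Amplification A = 1/(1 − 0.6037) = 2.523.
ΔT = 1.3 × 2.523 = 3.28 °C.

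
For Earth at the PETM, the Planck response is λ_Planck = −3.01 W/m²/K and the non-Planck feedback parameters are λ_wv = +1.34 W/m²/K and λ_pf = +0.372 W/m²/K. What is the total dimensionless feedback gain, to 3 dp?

0.569

Convert to gains: g_wv = 1.34/3.01 = 0.4452; g_pf = 0.372/3.01 = 0.1236.
Total gain g = 0.5688.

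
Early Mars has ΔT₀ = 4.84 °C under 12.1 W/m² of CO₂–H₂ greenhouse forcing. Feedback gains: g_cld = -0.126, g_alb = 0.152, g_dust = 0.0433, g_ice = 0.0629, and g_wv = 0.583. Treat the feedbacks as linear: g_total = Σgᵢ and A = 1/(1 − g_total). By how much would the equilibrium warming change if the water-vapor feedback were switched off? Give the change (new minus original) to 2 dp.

Original: g = 0.7152, ΔT = 4.84/(1−0.7152) = 16.9944 °C.
Without water-vapor: g' = 0.1322, ΔT' = 4.84/(1−0.1322) = 5.5773 °C.
Change = 5.5773 − 16.9944 = -11.42 °C.

-11.42 °C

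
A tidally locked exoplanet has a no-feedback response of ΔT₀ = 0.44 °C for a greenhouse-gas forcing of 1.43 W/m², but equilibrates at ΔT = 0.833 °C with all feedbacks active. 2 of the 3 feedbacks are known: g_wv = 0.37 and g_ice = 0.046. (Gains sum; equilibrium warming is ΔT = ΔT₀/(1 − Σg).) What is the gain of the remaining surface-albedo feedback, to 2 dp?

0.06

Amplification A = ΔT/ΔT₀ = 0.833/0.44 = 1.893.
Total gain g = 1 − 1/A = 1 − 1/1.893 = 0.4717.
Known gains sum to 0.37 + 0.046 = 0.416.
g_alb = 0.4717 − 0.416 = 0.06.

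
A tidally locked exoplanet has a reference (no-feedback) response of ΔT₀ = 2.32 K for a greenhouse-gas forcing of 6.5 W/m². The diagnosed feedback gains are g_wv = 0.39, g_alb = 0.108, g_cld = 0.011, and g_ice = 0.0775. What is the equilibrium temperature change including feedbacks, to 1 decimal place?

Total gain g = 0.39 + 0.108 + 0.011 + 0.0775 = 0.5865.
Amplification A = 1/(1 − 0.5865) = 2.418.
ΔT = 2.32 × 2.418 = 5.6 K.

5.6 K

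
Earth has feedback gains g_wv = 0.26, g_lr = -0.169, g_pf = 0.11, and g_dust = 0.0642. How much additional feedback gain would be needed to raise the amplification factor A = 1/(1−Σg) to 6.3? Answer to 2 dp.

Current total gain = 0.2652.
Target gain for A = 6.3: g* = 1 − 1/6.3 = 0.8413.
Additional gain needed = 0.8413 − 0.2652 = 0.58.

0.58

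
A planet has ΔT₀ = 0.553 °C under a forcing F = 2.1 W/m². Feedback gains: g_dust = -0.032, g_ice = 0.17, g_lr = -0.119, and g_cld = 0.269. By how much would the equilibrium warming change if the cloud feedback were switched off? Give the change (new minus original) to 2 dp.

Original: g = 0.288, ΔT = 0.553/(1−0.288) = 0.7767 °C.
Without cloud: g' = 0.019, ΔT' = 0.553/(1−0.019) = 0.5637 °C.
Change = 0.5637 − 0.7767 = -0.21 °C.

-0.21 °C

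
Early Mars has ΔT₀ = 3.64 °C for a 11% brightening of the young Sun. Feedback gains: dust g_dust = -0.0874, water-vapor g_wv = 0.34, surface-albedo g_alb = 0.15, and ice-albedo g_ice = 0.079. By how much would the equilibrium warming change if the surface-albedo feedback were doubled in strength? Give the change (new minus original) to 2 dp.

Original: g = 0.4816, ΔT = 3.64/(1−0.4816) = 7.0216 °C.
With doubled surface-albedo: g' = 0.6316, ΔT' = 3.64/(1−0.6316) = 9.8806 °C.
Change = 9.8806 − 7.0216 = 2.86 °C.

2.86 °C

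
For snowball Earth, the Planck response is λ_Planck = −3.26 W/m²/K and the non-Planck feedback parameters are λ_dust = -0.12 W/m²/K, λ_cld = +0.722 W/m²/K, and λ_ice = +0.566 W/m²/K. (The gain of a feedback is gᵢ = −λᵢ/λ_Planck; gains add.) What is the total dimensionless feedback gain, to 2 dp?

0.36

Convert to gains: g_dust = -0.12/3.26 = -0.03681; g_cld = 0.722/3.26 = 0.2215; g_ice = 0.566/3.26 = 0.1736.
Total gain g = 0.35829.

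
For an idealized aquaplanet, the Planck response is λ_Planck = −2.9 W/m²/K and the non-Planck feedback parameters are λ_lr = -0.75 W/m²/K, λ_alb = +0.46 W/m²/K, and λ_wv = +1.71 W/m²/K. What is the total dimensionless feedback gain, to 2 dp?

0.49

Convert to gains: g_lr = -0.75/2.9 = -0.2586; g_alb = 0.46/2.9 = 0.1586; g_wv = 1.71/2.9 = 0.5897.
Total gain g = 0.4897.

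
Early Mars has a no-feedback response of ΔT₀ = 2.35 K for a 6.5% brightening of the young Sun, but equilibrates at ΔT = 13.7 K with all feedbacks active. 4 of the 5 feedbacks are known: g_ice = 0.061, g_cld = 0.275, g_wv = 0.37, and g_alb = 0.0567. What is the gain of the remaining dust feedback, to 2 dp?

Amplification A = ΔT/ΔT₀ = 13.7/2.35 = 5.83.
Total gain g = 1 − 1/A = 1 − 1/5.83 = 0.8285.
Known gains sum to 0.061 + 0.275 + 0.37 + 0.0567 = 0.7627.
g_dust = 0.8285 − 0.7627 = 0.07.

0.07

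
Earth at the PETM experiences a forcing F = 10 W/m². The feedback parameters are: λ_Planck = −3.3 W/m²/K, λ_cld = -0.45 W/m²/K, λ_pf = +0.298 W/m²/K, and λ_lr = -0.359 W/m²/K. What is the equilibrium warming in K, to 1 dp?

2.6 K

Net feedback parameter λ = (−3.3) + (-0.45) + (+0.298) + (-0.359) = -3.811 W/m²/K.
ΔT = −F/λ = −10/(-3.811) = 2.6 K.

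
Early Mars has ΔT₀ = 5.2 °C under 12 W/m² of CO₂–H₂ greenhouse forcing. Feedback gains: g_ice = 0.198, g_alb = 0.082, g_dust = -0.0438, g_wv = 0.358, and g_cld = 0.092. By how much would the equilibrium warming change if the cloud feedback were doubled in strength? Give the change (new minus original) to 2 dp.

6.87 °C

Original: g = 0.6862, ΔT = 5.2/(1−0.6862) = 16.5711 °C.
With doubled cloud: g' = 0.7782, ΔT' = 5.2/(1−0.7782) = 23.4445 °C.
Change = 23.4445 − 16.5711 = 6.87 °C.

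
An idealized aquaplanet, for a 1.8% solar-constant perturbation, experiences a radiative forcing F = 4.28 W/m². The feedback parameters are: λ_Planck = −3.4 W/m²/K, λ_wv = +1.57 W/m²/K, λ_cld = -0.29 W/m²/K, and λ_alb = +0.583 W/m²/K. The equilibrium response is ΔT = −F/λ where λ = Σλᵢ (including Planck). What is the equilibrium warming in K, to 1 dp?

Net feedback parameter λ = (−3.4) + (+1.57) + (-0.29) + (+0.583) = -1.537 W/m²/K.
ΔT = −F/λ = −4.28/(-1.537) = 2.8 K.

2.8 K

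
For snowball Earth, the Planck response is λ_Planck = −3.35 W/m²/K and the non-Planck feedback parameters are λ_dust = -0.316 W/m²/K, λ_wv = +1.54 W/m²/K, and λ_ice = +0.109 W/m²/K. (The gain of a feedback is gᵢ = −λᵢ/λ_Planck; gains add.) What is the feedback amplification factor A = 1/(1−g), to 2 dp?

1.66

Convert to gains: g_dust = -0.316/3.35 = -0.09433; g_wv = 1.54/3.35 = 0.4597; g_ice = 0.109/3.35 = 0.03254.
Total gain g = 0.39791.
A = 1/(1 − 0.39791) = 1.66.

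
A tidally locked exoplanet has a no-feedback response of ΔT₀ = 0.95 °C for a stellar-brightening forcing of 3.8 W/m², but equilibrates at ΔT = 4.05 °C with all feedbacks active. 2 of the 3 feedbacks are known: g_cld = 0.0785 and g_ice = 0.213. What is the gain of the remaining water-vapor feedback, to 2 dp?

0.47

Amplification A = ΔT/ΔT₀ = 4.05/0.95 = 4.263.
Total gain g = 1 − 1/A = 1 − 1/4.263 = 0.7654.
Known gains sum to 0.0785 + 0.213 = 0.2915.
g_wv = 0.7654 − 0.2915 = 0.47.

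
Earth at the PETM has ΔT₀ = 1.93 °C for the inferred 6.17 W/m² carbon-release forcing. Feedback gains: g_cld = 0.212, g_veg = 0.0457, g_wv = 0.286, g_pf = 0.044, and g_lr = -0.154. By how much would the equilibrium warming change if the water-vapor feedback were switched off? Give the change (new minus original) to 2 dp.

-1.14 °C

Original: g = 0.4337, ΔT = 1.93/(1−0.4337) = 3.4081 °C.
Without water-vapor: g' = 0.1477, ΔT' = 1.93/(1−0.1477) = 2.2645 °C.
Change = 2.2645 − 3.4081 = -1.14 °C.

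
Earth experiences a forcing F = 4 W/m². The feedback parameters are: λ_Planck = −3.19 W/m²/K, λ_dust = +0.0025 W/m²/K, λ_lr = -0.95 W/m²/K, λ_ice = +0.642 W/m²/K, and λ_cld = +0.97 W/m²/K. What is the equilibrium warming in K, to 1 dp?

1.6 K

Net feedback parameter λ = (−3.19) + (+0.0025) + (-0.95) + (+0.642) + (+0.97) = -2.5255 W/m²/K.
ΔT = −F/λ = −4/(-2.5255) = 1.6 K.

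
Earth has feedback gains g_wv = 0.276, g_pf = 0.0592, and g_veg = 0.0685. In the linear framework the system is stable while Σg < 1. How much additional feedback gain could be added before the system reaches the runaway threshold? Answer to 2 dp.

0.60

Current total gain = 0.276 + 0.0592 + 0.0685 = 0.4037.
Margin to runaway = 1 − 0.4037 = 0.60.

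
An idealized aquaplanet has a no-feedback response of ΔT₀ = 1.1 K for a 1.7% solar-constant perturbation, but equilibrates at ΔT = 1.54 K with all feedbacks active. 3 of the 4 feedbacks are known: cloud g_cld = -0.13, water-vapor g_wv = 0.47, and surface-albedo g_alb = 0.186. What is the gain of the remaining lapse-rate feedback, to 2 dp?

-0.24

Amplification A = ΔT/ΔT₀ = 1.54/1.1 = 1.4.
Total gain g = 1 − 1/A = 1 − 1/1.4 = 0.2857.
Known gains sum to -0.13 + 0.47 + 0.186 = 0.526.
g_lr = 0.2857 − 0.526 = -0.24.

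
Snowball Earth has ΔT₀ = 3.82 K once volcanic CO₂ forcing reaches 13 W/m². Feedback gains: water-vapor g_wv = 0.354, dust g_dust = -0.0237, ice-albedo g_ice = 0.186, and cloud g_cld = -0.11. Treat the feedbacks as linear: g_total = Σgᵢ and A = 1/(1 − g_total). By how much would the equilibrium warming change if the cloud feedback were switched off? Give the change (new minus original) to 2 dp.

Original: g = 0.4063, ΔT = 3.82/(1−0.4063) = 6.4342 K.
Without cloud: g' = 0.5163, ΔT' = 3.82/(1−0.5163) = 7.8975 K.
Change = 7.8975 − 6.4342 = 1.46 K.

1.46 K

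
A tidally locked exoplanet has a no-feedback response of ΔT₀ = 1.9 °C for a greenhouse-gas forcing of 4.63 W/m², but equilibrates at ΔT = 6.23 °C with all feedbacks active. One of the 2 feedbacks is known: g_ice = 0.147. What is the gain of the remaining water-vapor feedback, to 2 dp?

0.55

Amplification A = ΔT/ΔT₀ = 6.23/1.9 = 3.279.
Total gain g = 1 − 1/A = 1 − 1/3.279 = 0.695.
The known gain is 0.147.
g_wv = 0.695 − 0.147 = 0.55.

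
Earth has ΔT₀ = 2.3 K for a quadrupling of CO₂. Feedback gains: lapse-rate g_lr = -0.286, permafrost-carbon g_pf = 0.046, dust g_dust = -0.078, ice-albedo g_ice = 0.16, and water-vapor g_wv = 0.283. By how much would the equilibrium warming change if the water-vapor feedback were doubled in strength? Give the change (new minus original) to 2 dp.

Original: g = 0.125, ΔT = 2.3/(1−0.125) = 2.6286 K.
With doubled water-vapor: g' = 0.408, ΔT' = 2.3/(1−0.408) = 3.8851 K.
Change = 3.8851 − 2.6286 = 1.26 K.

1.26 K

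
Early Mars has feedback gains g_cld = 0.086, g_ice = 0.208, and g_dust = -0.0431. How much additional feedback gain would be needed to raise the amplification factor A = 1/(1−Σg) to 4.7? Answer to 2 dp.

0.54

Current total gain = 0.2509.
Target gain for A = 4.7: g* = 1 − 1/4.7 = 0.7872.
Additional gain needed = 0.7872 − 0.2509 = 0.54.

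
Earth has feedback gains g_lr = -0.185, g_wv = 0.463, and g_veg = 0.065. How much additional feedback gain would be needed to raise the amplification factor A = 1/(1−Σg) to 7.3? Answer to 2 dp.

Current total gain = 0.343.
Target gain for A = 7.3: g* = 1 − 1/7.3 = 0.863.
Additional gain needed = 0.863 − 0.343 = 0.52.

0.52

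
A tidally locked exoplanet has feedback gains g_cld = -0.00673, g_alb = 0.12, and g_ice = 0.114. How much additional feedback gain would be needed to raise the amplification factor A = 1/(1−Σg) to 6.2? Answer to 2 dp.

0.61

Current total gain = 0.22727.
Target gain for A = 6.2: g* = 1 − 1/6.2 = 0.8387.
Additional gain needed = 0.8387 − 0.22727 = 0.61.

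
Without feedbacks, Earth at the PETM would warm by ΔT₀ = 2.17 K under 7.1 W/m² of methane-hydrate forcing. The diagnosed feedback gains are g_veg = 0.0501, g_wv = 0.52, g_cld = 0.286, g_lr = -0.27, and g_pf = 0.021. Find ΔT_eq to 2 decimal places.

Total gain g = 0.0501 + 0.52 + 0.286 − 0.27 + 0.021 = 0.6071.
Amplification A = 1/(1 − 0.6071) = 2.545.
ΔT = 2.17 × 2.545 = 5.52 K.

5.52 K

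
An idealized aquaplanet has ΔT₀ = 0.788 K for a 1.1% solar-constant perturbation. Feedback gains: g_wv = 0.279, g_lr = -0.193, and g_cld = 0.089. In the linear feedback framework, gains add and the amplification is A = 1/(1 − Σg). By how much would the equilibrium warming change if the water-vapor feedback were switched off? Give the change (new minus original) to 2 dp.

Original: g = 0.175, ΔT = 0.788/(1−0.175) = 0.9552 K.
Without water-vapor: g' = -0.104, ΔT' = 0.788/(1+0.104) = 0.7138 K.
Change = 0.7138 − 0.9552 = -0.24 K.

-0.24 K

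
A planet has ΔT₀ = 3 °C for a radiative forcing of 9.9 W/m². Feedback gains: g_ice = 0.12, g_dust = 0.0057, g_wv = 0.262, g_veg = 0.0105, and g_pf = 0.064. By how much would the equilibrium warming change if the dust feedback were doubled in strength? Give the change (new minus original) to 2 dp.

0.06 °C

Original: g = 0.4622, ΔT = 3/(1−0.4622) = 5.5783 °C.
With doubled dust: g' = 0.4679, ΔT' = 3/(1−0.4679) = 5.6380 °C.
Change = 5.6380 − 5.5783 = 0.06 °C.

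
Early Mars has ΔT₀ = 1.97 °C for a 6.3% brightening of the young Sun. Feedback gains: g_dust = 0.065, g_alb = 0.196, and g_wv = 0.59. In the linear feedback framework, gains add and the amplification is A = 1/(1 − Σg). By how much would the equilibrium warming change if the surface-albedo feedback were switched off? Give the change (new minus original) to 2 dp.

-7.51 °C

Original: g = 0.851, ΔT = 1.97/(1−0.851) = 13.2215 °C.
Without surface-albedo: g' = 0.655, ΔT' = 1.97/(1−0.655) = 5.7101 °C.
Change = 5.7101 − 13.2215 = -7.51 °C.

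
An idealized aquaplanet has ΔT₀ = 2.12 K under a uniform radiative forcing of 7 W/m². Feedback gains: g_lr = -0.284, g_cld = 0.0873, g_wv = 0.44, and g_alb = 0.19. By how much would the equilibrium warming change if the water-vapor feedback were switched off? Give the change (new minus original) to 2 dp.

-1.64 K

Original: g = 0.4333, ΔT = 2.12/(1−0.4333) = 3.7410 K.
Without water-vapor: g' = -0.0067, ΔT' = 2.12/(1+0.0067) = 2.1059 K.
Change = 2.1059 − 3.7410 = -1.64 K.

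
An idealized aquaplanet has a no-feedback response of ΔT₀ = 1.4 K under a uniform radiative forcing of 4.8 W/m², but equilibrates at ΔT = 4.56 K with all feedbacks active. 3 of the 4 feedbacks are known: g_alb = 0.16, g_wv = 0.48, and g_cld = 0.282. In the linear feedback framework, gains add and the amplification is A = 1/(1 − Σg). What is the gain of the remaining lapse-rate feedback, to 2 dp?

-0.23

Amplification A = ΔT/ΔT₀ = 4.56/1.4 = 3.257.
Total gain g = 1 − 1/A = 1 − 1/3.257 = 0.693.
Known gains sum to 0.16 + 0.48 + 0.282 = 0.922.
g_lr = 0.693 − 0.922 = -0.23.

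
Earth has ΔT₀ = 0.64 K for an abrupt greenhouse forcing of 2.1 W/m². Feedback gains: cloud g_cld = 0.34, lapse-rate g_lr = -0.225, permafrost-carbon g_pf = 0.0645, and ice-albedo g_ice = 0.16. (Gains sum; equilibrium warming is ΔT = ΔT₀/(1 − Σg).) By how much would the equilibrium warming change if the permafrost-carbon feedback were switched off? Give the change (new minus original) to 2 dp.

Original: g = 0.3395, ΔT = 0.64/(1−0.3395) = 0.9690 K.
Without permafrost-carbon: g' = 0.275, ΔT' = 0.64/(1−0.275) = 0.8828 K.
Change = 0.8828 − 0.9690 = -0.09 K.

-0.09 K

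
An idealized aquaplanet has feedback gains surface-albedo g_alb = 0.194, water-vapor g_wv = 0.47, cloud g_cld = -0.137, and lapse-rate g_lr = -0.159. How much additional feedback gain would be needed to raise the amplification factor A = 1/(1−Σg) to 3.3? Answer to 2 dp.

Current total gain = 0.368.
Target gain for A = 3.3: g* = 1 − 1/3.3 = 0.697.
Additional gain needed = 0.697 − 0.368 = 0.33.

0.33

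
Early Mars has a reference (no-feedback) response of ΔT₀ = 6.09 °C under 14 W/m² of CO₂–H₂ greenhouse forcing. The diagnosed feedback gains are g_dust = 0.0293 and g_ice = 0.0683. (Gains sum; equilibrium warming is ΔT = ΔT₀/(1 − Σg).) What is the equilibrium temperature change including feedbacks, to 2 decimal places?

6.75 °C

Total gain g = 0.0293 + 0.0683 = 0.0976.
Amplification A = 1/(1 − 0.0976) = 1.108.
ΔT = 6.09 × 1.108 = 6.75 °C.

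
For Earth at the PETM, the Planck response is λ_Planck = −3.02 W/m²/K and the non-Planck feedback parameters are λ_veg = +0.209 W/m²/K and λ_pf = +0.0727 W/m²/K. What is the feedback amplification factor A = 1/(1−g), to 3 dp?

Convert to gains: g_veg = 0.209/3.02 = 0.06921; g_pf = 0.0727/3.02 = 0.02407.
Total gain g = 0.09328.
A = 1/(1 − 0.09328) = 1.103.

1.103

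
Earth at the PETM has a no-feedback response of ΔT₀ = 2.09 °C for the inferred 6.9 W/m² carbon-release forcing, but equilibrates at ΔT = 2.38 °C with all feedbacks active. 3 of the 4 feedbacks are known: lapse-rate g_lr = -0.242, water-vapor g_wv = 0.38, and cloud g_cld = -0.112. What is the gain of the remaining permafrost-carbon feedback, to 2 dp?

Amplification A = ΔT/ΔT₀ = 2.38/2.09 = 1.139.
Total gain g = 1 − 1/A = 1 − 1/1.139 = 0.122.
Known gains sum to -0.242 + 0.38 − 0.112 = 0.026.
g_pf = 0.122 − 0.026 = 0.10.

0.10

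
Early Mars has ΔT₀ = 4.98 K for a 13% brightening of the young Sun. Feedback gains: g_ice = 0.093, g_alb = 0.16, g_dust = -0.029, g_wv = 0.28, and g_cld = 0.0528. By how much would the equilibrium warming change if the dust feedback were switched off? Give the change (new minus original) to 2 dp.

Original: g = 0.5568, ΔT = 4.98/(1−0.5568) = 11.2365 K.
Without dust: g' = 0.5858, ΔT' = 4.98/(1−0.5858) = 12.0232 K.
Change = 12.0232 − 11.2365 = 0.79 K.

0.79 K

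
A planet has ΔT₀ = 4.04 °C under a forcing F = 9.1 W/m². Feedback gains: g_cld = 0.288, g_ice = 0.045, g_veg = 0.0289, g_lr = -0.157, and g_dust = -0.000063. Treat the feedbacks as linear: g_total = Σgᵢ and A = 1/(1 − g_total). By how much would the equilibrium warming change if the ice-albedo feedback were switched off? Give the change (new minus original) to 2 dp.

-0.27 °C

Original: g = 0.204837, ΔT = 4.04/(1−0.204837) = 5.0807 °C.
Without ice-albedo: g' = 0.159837, ΔT' = 4.04/(1−0.159837) = 4.8086 °C.
Change = 4.8086 − 5.0807 = -0.27 °C.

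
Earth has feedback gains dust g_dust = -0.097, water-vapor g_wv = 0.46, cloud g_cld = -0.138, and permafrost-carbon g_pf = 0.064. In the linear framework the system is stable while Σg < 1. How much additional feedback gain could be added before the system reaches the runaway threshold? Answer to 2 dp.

0.71

Current total gain = -0.097 + 0.46 − 0.138 + 0.064 = 0.289.
Margin to runaway = 1 − 0.289 = 0.71.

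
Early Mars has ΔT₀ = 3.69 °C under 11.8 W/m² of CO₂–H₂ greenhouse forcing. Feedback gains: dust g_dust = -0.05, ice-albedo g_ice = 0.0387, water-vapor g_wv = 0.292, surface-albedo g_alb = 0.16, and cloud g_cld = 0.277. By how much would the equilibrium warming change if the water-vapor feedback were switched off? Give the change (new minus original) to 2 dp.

Original: g = 0.7177, ΔT = 3.69/(1−0.7177) = 13.0712 °C.
Without water-vapor: g' = 0.4257, ΔT' = 3.69/(1−0.4257) = 6.4252 °C.
Change = 6.4252 − 13.0712 = -6.65 °C.

-6.65 °C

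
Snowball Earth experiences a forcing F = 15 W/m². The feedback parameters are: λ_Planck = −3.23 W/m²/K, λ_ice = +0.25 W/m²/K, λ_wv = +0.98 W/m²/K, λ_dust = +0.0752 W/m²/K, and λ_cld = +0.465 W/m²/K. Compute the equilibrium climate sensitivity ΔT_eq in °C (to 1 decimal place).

Net feedback parameter λ = (−3.23) + (+0.25) + (+0.98) + (+0.0752) + (+0.465) = -1.4598 W/m²/K.
ΔT = −F/λ = −15/(-1.4598) = 10.3 °C.

10.3 °C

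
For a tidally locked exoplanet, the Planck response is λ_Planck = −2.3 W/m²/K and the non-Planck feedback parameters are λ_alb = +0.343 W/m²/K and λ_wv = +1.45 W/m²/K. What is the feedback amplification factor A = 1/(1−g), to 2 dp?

Convert to gains: g_alb = 0.343/2.3 = 0.1491; g_wv = 1.45/2.3 = 0.6304.
Total gain g = 0.7795.
A = 1/(1 − 0.7795) = 4.54.

4.54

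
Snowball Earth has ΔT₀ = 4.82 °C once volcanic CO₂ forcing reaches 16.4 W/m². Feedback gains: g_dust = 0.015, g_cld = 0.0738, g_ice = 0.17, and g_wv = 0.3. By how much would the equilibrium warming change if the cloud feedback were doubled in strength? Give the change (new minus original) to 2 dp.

Original: g = 0.5588, ΔT = 4.82/(1−0.5588) = 10.9248 °C.
With doubled cloud: g' = 0.6326, ΔT' = 4.82/(1−0.6326) = 13.1192 °C.
Change = 13.1192 − 10.9248 = 2.19 °C.

2.19 °C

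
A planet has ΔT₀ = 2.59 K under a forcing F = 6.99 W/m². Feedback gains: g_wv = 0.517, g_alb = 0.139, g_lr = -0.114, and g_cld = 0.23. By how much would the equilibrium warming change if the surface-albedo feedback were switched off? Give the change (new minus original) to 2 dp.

-4.30 K

Original: g = 0.772, ΔT = 2.59/(1−0.772) = 11.3596 K.
Without surface-albedo: g' = 0.633, ΔT' = 2.59/(1−0.633) = 7.0572 K.
Change = 7.0572 − 11.3596 = -4.30 K.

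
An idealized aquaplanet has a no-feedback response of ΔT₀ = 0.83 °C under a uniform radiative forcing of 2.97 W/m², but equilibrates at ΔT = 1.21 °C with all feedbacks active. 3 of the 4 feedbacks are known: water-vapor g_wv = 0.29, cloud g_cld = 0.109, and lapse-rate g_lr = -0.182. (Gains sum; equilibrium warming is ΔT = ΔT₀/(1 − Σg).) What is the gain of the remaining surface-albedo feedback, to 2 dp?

Amplification A = ΔT/ΔT₀ = 1.21/0.83 = 1.458.
Total gain g = 1 − 1/A = 1 − 1/1.458 = 0.3141.
Known gains sum to 0.29 + 0.109 − 0.182 = 0.217.
g_alb = 0.3141 − 0.217 = 0.10.

0.10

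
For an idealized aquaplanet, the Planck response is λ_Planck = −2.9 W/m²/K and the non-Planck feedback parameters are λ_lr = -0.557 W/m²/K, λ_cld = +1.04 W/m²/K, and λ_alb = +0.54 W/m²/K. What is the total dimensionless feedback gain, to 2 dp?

0.35

Convert to gains: g_lr = -0.557/2.9 = -0.1921; g_cld = 1.04/2.9 = 0.3586; g_alb = 0.54/2.9 = 0.1862.
Total gain g = 0.3527.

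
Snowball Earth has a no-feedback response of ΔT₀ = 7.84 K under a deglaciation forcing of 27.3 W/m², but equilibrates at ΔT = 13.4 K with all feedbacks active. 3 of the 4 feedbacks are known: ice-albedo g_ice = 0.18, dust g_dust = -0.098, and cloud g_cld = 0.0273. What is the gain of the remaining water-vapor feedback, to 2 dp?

0.31

Amplification A = ΔT/ΔT₀ = 13.4/7.84 = 1.709.
Total gain g = 1 − 1/A = 1 − 1/1.709 = 0.4149.
Known gains sum to 0.18 − 0.098 + 0.0273 = 0.1093.
g_wv = 0.4149 − 0.1093 = 0.31.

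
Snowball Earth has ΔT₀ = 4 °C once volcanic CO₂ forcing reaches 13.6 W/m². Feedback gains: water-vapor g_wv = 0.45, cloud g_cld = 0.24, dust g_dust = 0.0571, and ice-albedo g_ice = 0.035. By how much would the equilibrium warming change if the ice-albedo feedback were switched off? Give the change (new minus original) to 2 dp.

-2.54 °C

Original: g = 0.7821, ΔT = 4/(1−0.7821) = 18.3570 °C.
Without ice-albedo: g' = 0.7471, ΔT' = 4/(1−0.7471) = 15.8165 °C.
Change = 15.8165 − 18.3570 = -2.54 °C.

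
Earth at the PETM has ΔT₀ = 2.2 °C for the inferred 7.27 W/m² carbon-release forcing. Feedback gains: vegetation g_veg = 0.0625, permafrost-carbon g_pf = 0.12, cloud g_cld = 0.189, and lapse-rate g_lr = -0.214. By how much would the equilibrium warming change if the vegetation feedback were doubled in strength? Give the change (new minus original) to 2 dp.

Original: g = 0.1575, ΔT = 2.2/(1−0.1575) = 2.6113 °C.
With doubled vegetation: g' = 0.22, ΔT' = 2.2/(1−0.22) = 2.8205 °C.
Change = 2.8205 − 2.6113 = 0.21 °C.

0.21 °C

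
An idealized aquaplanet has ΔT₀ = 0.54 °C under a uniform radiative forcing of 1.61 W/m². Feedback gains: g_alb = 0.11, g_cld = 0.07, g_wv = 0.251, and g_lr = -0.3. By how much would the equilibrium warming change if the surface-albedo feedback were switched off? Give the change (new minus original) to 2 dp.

-0.07 °C

Original: g = 0.131, ΔT = 0.54/(1−0.131) = 0.6214 °C.
Without surface-albedo: g' = 0.021, ΔT' = 0.54/(1−0.021) = 0.5516 °C.
Change = 0.5516 − 0.6214 = -0.07 °C.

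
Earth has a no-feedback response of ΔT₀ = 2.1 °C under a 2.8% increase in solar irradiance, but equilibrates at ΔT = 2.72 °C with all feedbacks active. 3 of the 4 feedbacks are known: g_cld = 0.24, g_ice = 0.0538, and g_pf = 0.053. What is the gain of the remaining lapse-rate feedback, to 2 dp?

Amplification A = ΔT/ΔT₀ = 2.72/2.1 = 1.295.
Total gain g = 1 − 1/A = 1 − 1/1.295 = 0.2278.
Known gains sum to 0.24 + 0.0538 + 0.053 = 0.3468.
g_lr = 0.2278 − 0.3468 = -0.12.

-0.12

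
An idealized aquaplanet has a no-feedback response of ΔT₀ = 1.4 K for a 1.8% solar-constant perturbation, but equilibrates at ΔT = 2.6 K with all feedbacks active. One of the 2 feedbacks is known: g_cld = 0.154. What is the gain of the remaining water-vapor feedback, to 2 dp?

Amplification A = ΔT/ΔT₀ = 2.6/1.4 = 1.857.
Total gain g = 1 − 1/A = 1 − 1/1.857 = 0.4615.
The known gain is 0.154.
g_wv = 0.4615 − 0.154 = 0.31.

0.31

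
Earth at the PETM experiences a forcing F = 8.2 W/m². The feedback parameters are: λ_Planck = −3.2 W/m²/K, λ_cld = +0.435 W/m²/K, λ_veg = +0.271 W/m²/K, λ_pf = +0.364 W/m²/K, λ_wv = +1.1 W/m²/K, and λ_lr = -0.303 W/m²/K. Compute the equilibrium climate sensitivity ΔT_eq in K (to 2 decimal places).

Net feedback parameter λ = (−3.2) + (+0.435) + (+0.271) + (+0.364) + (+1.1) + (-0.303) = -1.333 W/m²/K.
ΔT = −F/λ = −8.2/(-1.333) = 6.15 K.

6.15 K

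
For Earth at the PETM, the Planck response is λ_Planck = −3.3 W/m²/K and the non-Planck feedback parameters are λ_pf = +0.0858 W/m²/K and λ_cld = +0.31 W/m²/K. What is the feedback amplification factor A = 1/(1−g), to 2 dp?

Convert to gains: g_pf = 0.0858/3.3 = 0.026; g_cld = 0.31/3.3 = 0.09394.
Total gain g = 0.11994.
A = 1/(1 − 0.11994) = 1.14.

1.14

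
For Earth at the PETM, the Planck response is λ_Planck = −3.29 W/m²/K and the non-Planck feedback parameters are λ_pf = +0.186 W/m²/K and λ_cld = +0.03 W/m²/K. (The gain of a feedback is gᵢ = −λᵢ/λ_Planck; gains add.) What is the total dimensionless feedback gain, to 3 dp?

Convert to gains: g_pf = 0.186/3.29 = 0.05653; g_cld = 0.03/3.29 = 0.009119.
Total gain g = 0.065649.

0.066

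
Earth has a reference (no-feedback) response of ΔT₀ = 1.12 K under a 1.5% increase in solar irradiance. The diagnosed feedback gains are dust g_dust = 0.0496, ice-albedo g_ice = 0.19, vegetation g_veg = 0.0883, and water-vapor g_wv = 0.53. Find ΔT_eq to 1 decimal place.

7.9 K

Total gain g = 0.0496 + 0.19 + 0.0883 + 0.53 = 0.8579.
Amplification A = 1/(1 − 0.8579) = 7.037.
ΔT = 1.12 × 7.037 = 7.9 K.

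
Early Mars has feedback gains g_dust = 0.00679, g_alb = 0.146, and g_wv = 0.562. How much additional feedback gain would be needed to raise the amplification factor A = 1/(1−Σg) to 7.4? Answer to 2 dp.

0.15

Current total gain = 0.71479.
Target gain for A = 7.4: g* = 1 − 1/7.4 = 0.8649.
Additional gain needed = 0.8649 − 0.71479 = 0.15.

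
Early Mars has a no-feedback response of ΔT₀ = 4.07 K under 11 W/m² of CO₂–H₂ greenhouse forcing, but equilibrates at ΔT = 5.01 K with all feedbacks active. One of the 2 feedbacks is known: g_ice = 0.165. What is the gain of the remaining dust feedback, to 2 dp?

Amplification A = ΔT/ΔT₀ = 5.01/4.07 = 1.231.
Total gain g = 1 − 1/A = 1 − 1/1.231 = 0.1877.
The known gain is 0.165.
g_dust = 0.1877 − 0.165 = 0.02.

0.02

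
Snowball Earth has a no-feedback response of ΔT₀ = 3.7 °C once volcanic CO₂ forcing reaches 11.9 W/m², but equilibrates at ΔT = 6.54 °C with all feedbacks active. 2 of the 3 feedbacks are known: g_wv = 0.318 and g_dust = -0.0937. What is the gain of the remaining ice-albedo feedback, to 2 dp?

0.21

Amplification A = ΔT/ΔT₀ = 6.54/3.7 = 1.768.
Total gain g = 1 − 1/A = 1 − 1/1.768 = 0.4344.
Known gains sum to 0.318 − 0.0937 = 0.2243.
g_ice = 0.4344 − 0.2243 = 0.21.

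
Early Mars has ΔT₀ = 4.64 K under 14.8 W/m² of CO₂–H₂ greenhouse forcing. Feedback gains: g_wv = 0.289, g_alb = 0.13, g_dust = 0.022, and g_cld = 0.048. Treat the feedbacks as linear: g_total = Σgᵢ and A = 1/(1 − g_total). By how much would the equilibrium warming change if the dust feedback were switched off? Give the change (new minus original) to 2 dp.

-0.37 K

Original: g = 0.489, ΔT = 4.64/(1−0.489) = 9.0802 K.
Without dust: g' = 0.467, ΔT' = 4.64/(1−0.467) = 8.7054 K.
Change = 8.7054 − 9.0802 = -0.37 K.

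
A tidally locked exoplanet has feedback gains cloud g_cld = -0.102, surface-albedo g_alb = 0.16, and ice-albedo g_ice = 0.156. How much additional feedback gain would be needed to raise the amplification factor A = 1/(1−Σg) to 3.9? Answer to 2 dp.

Current total gain = 0.214.
Target gain for A = 3.9: g* = 1 − 1/3.9 = 0.7436.
Additional gain needed = 0.7436 − 0.214 = 0.53.

0.53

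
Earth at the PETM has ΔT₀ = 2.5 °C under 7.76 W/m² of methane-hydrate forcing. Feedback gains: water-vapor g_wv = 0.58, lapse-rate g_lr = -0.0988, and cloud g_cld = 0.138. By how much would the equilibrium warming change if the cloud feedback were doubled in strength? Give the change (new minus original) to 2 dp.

Original: g = 0.6192, ΔT = 2.5/(1−0.6192) = 6.5651 °C.
With doubled cloud: g' = 0.7572, ΔT' = 2.5/(1−0.7572) = 10.2965 °C.
Change = 10.2965 − 6.5651 = 3.73 °C.

3.73 °C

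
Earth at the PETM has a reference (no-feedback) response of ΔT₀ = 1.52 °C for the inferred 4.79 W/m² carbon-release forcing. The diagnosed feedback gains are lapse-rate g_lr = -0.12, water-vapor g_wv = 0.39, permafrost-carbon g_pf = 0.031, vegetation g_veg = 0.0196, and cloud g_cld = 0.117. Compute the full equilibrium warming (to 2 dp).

Total gain g = -0.12 + 0.39 + 0.031 + 0.0196 + 0.117 = 0.4376.
Amplification A = 1/(1 − 0.4376) = 1.778.
ΔT = 1.52 × 1.778 = 2.70 °C.

2.70 °C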